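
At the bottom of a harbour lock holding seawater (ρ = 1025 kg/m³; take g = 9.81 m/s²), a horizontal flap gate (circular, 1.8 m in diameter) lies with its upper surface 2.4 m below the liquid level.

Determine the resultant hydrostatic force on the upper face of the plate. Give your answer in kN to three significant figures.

γ = ρg = 1025 × 9.81 / 1000 = 10.05525 kN/m³.
The plate is horizontal, so pressure is uniform at p = γ·h = 10.05525 × 2.4 = 24.1326 kN/m².
A = π(0.9)² = 2.54469 m².
F = p·A = 24.1326 × 2.54469 = 61.41 kN.

F ≈ 61.4 kN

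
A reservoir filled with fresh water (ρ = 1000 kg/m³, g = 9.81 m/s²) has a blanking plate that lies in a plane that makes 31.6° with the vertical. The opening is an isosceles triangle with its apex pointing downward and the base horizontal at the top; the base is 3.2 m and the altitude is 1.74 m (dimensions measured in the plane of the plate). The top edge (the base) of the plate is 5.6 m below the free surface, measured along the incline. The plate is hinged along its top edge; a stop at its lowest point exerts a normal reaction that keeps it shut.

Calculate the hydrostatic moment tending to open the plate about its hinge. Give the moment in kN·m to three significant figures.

M ≈ 87.3 kN·m

γ = ρg = 1000 × 9.81 = 9810 N/m³ = 9.81 kN/m³.
The plate makes 31.6° with the vertical, i.e. θ = 90° − 31.6° = 58.4° to the horizontal. Measuring y along the incline from the free-surface line, vertical depth h = y·sinθ with sinθ = 0.851727.
With the apex down, the centroid sits h/3 = 1.74/3 = 0.58 m below the base (the top edge), so y_c = 5.6 + 0.58 = 6.18 m and h_c = 6.18 × 0.851727 = 5.26367 m.
A = ½ × 3.2 × 1.74 = 2.784 m².
Resultant F = γ·h_c·A = 9.81 × 5.26367 × 2.784 = 143.756 kN.
I_c = b·h³/36 = 3.2 × 1.74³/36 = 0.468269 m⁴.
Centre of pressure: y_p = y_c + I_c/(y_c·A) = 6.18 + 0.468269/(6.18 × 2.784) = 6.18 + 0.0272168 = 6.20722 m along the plane.
The resultant acts 0.58 + 0.0272168 = 0.607217 m (along the plate) below the hinge at the top edge, so the moment about the hinge is M = F × 0.607217 = 143.756 × 0.607217 = 87.2911 kN·m.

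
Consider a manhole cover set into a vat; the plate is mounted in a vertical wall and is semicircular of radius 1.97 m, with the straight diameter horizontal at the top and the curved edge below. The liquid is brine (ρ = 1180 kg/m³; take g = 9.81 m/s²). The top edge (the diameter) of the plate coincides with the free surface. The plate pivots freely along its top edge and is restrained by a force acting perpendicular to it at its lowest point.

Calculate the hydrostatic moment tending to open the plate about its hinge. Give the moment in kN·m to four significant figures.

γ = ρg = 1180 × 9.81 / 1000 = 11.5758 kN/m³.
The centroid of a semicircle lies 4r/(3π) = 0.836094 m from the diameter, here below the top edge, so the centroid depth is h_c = 0.836094 m.
A = πr²/2 = π × 1.97²/2 = 6.0961 m².
Resultant F = γ·h_c·A = 11.5758 × 0.836094 × 6.0961 = 59.0008 kN.
I_c = (π/8 − 8/(9π))·r⁴ = 0.109757 × 1.97⁴ = 1.65309 m⁴.
Centre of pressure: y_p = y_c + I_c/(y_c·A) = 0.836094 + 1.65309/(0.836094 × 6.0961) = 0.836094 + 0.324332 = 1.16043 m along the plane.
The resultant acts 0.836094 + 0.324332 = 1.16043 m (along the plate) below the hinge at the top edge, so the moment about the hinge is M = F × 1.16043 = 59.0008 × 1.16043 = 68.4663 kN·m.

M ≈ 68.47 kN·m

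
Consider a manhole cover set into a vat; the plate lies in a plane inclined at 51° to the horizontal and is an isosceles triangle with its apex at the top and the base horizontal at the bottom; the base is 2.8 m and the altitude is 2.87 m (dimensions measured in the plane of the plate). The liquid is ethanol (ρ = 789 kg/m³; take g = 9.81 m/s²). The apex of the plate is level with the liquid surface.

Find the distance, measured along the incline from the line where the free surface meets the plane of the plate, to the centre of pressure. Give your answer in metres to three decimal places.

γ = ρg = 789 × 9.81 / 1000 = 7.74009 kN/m³.
Let θ = 51° be the plate's angle to the horizontal; measure y along the incline from where the plane meets the free surface. Vertical depth h = y·sinθ with sinθ = 0.777146.
With the apex up, the centroid sits 2h/3 = 2 × 2.87/3 = 1.91333 m below the apex, so y_c = 1.91333 m and h_c = 1.91333 × 0.777146 = 1.48694 m.
A = ½ × 2.8 × 2.87 = 4.018 m².
Resultant F = γ·h_c·A = 7.74009 × 1.48694 × 4.018 = 46.2434 kN.
I_c = b·h³/36 = 2.8 × 2.87³/36 = 1.83866 m⁴.
Centre of pressure: y_p = y_c + I_c/(y_c·A) = 1.91333 + 1.83866/(1.91333 × 4.018) = 1.91333 + 0.239167 = 2.1525 m along the plane.

y_p = 2.153 m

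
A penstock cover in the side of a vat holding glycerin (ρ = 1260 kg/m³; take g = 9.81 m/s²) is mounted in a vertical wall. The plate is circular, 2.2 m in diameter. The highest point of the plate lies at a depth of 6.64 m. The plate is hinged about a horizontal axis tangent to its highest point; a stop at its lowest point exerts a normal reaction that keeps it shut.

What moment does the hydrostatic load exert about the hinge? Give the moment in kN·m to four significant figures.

γ = ρg = 1260 × 9.81 / 1000 = 12.3606 kN/m³.
The centroid is at the centre, 1.1 m below the top of the plate, so the centroid depth is h_c = 6.64 + 1.1 = 7.74 m.
A = π(1.1)² = 3.80133 m².
Resultant F = γ·h_c·A = 12.3606 × 7.74 × 3.80133 = 363.677 kN.
I_c = πr⁴/4 = π × 1.1⁴/4 = 1.1499 m⁴.
Centre of pressure: y_p = y_c + I_c/(y_c·A) = 7.74 + 1.1499/(7.74 × 3.80133) = 7.74 + 0.0390826 = 7.77908 m along the plane.
The resultant acts 1.1 + 0.0390826 = 1.13908 m (along the plate) below the hinge at the top edge, so the moment about the hinge is M = F × 1.13908 = 363.677 × 1.13908 = 414.257 kN·m.

M ≈ 414.3 kN·m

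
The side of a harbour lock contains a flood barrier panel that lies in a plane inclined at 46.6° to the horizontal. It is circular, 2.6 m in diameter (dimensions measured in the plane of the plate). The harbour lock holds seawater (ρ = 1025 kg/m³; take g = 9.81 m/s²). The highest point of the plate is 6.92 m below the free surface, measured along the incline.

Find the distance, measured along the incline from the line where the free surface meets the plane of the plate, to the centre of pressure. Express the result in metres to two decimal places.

y_p = 8.27 m

γ = ρg = 1025 × 9.81 / 1000 = 10.05525 kN/m³.
Let θ = 46.6° be the plate's angle to the horizontal; measure y along the incline from where the plane meets the free surface. Vertical depth h = y·sinθ with sinθ = 0.726575.
The centroid is at the centre, 1.3 m below the top of the plate, so y_c = 6.92 + 1.3 = 8.22 m and h_c = 8.22 × 0.726575 = 5.97245 m.
A = π(1.3)² = 5.30929 m².
Resultant F = γ·h_c·A = 10.05525 × 5.97245 × 5.30929 = 318.847 kN.
I_c = πr⁴/4 = π × 1.3⁴/4 = 2.24318 m⁴.
Centre of pressure: y_p = y_c + I_c/(y_c·A) = 8.22 + 2.24318/(8.22 × 5.30929) = 8.22 + 0.0513991 = 8.2714 m along the plane.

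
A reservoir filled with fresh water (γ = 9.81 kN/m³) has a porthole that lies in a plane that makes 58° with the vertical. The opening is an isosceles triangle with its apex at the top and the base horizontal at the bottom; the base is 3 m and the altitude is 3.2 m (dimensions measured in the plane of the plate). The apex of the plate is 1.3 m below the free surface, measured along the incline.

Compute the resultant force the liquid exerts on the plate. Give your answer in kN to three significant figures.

F ≈ 85.7 kN

γ = 9.81 kN/m³.
The plate makes 58° with the vertical, i.e. θ = 90° − 58° = 32° to the horizontal. Measuring y along the incline from the free-surface line, vertical depth h = y·sinθ with sinθ = 0.529919.
With the apex up, the centroid sits 2h/3 = 2 × 3.2/3 = 2.13333 m below the apex, so y_c = 1.3 + 2.13333 = 3.43333 m and h_c = 3.43333 × 0.529919 = 1.81939 m.
A = ½ × 3 × 3.2 = 4.8 m².
Resultant F = γ·h_c·A = 9.81 × 1.81939 × 4.8 = 85.6714 kN.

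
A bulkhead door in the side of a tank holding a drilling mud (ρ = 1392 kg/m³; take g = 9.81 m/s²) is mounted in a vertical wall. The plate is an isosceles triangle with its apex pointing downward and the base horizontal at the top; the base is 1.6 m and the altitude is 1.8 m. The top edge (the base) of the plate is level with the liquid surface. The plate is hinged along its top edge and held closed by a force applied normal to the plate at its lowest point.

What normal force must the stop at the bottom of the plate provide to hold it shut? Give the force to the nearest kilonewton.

γ = ρg = 1392 × 9.81 / 1000 = 13.65552 kN/m³.
With the apex down, the centroid sits h/3 = 1.8/3 = 0.6 m below the base (the top edge), so the centroid depth is h_c = 0.6 m.
A = ½ × 1.6 × 1.8 = 1.44 m².
Resultant F = γ·h_c·A = 13.65552 × 0.6 × 1.44 = 11.7984 kN.
I_c = b·h³/36 = 1.6 × 1.8³/36 = 0.2592 m⁴.
Centre of pressure: y_p = y_c + I_c/(y_c·A) = 0.6 + 0.2592/(0.6 × 1.44) = 0.6 + 0.3 = 0.9 m along the plane.
The resultant acts 0.6 + 0.3 = 0.9 m (along the plate) below the hinge at the top edge, so the moment about the hinge is M = F × 0.9 = 11.7984 × 0.9 = 10.6186 kN·m.
A normal force at the bottom, 1.8 m from the hinge, must supply this moment: P = 10.6186/1.8 = 5.89922 kN.

P ≈ 6 kN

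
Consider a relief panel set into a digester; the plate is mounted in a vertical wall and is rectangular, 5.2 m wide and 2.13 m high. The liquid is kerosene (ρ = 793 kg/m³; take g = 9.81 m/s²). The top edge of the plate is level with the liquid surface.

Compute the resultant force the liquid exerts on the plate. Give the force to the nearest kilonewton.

γ = ρg = 793 × 9.81 / 1000 = 7.77933 kN/m³.
The centroid lies 2.13/2 = 1.065 m below the top edge, so the centroid depth is h_c = 1.065 m.
A = 5.2 × 2.13 = 11.076 m².
Resultant F = γ·h_c·A = 7.77933 × 1.065 × 11.076 = 91.7645 kN.

F ≈ 92 kN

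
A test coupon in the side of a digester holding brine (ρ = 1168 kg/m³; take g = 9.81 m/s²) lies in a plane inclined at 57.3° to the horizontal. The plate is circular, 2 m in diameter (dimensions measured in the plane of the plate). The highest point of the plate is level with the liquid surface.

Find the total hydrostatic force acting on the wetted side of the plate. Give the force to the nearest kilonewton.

F ≈ 30 kN

γ = ρg = 1168 × 9.81 / 1000 = 11.45808 kN/m³.
Let θ = 57.3° be the plate's angle to the horizontal; measure y along the incline from where the plane meets the free surface. Vertical depth h = y·sinθ with sinθ = 0.841511.
The centroid is at the centre, 1 m below the top of the plate, so y_c = 1 m and h_c = 1 × 0.841511 = 0.841511 m.
A = π(1)² = 3.14159 m².
Resultant F = γ·h_c·A = 11.45808 × 0.841511 × 3.14159 = 30.2915 kN.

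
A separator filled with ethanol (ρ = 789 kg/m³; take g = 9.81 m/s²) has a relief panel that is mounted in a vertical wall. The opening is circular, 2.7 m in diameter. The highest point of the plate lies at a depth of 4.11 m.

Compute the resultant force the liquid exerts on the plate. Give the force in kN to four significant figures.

γ = ρg = 789 × 9.81 / 1000 = 7.74009 kN/m³.
The centroid is at the centre, 1.35 m below the top of the plate, so the centroid depth is h_c = 4.11 + 1.35 = 5.46 m.
A = π(1.35)² = 5.72555 m².
Resultant F = γ·h_c·A = 7.74009 × 5.46 × 5.72555 = 241.967 kN.

F ≈ 242.0 kN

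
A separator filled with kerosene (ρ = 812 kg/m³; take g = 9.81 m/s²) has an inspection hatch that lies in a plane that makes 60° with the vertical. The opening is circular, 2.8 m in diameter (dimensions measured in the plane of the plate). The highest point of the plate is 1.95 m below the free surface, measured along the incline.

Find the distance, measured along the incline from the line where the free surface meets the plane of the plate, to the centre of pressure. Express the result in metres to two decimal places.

y_p = 3.50 m

γ = ρg = 812 × 9.81 / 1000 = 7.96572 kN/m³.
The plate makes 60° with the vertical, i.e. θ = 90° − 60° = 30° to the horizontal. Measuring y along the incline from the free-surface line, vertical depth h = y·sinθ with sinθ = 0.500000.
The centroid is at the centre, 1.4 m below the top of the plate, so y_c = 1.95 + 1.4 = 3.35 m and h_c = 3.35 × 0.500000 = 1.675 m.
A = π(1.4)² = 6.15752 m².
Resultant F = γ·h_c·A = 7.96572 × 1.675 × 6.15752 = 82.1572 kN.
I_c = πr⁴/4 = π × 1.4⁴/4 = 3.01719 m⁴.
Centre of pressure: y_p = y_c + I_c/(y_c·A) = 3.35 + 3.01719/(3.35 × 6.15752) = 3.35 + 0.146269 = 3.49627 m along the plane.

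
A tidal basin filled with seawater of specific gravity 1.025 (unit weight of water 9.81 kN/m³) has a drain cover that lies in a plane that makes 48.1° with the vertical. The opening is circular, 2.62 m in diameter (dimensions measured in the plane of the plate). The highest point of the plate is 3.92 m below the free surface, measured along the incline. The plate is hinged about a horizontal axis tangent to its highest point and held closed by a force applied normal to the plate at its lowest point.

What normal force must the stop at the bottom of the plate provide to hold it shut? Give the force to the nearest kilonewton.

P ≈ 101 kN

γ = 1.025 × 9.81 = 10.05525 kN/m³.
The plate makes 48.1° with the vertical, i.e. θ = 90° − 48.1° = 41.9° to the horizontal. Measuring y along the incline from the free-surface line, vertical depth h = y·sinθ with sinθ = 0.667833.
The centroid is at the centre, 1.31 m below the top of the plate, so y_c = 3.92 + 1.31 = 5.23 m and h_c = 5.23 × 0.667833 = 3.49277 m.
A = π(1.31)² = 5.39129 m².
Resultant F = γ·h_c·A = 10.05525 × 3.49277 × 5.39129 = 189.346 kN.
I_c = πr⁴/4 = π × 1.31⁴/4 = 2.313 m⁴.
Centre of pressure: y_p = y_c + I_c/(y_c·A) = 5.23 + 2.313/(5.23 × 5.39129) = 5.23 + 0.0820316 = 5.31203 m along the plane.
The resultant acts 1.31 + 0.0820316 = 1.39203 m (along the plate) below the hinge at the top edge, so the moment about the hinge is M = F × 1.39203 = 189.346 × 1.39203 = 263.575 kN·m.
A normal force at the bottom, 2.62 m from the hinge, must supply this moment: P = 263.575/2.62 = 100.601 kN.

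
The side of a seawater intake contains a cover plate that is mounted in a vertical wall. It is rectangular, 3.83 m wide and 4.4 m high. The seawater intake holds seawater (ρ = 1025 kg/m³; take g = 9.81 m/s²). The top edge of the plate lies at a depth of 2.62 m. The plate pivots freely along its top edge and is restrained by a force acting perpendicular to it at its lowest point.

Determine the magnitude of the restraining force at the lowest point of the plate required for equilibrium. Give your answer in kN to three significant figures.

P ≈ 471 kN

γ = ρg = 1025 × 9.81 / 1000 = 10.05525 kN/m³.
The centroid lies 4.4/2 = 2.2 m below the top edge, so the centroid depth is h_c = 2.62 + 2.2 = 4.82 m.
A = 3.83 × 4.4 = 16.852 m².
Resultant F = γ·h_c·A = 10.05525 × 4.82 × 16.852 = 816.754 kN.
I_c = b·h³/12 = 3.83 × 4.4³/12 = 27.1879 m⁴.
Centre of pressure: y_p = y_c + I_c/(y_c·A) = 4.82 + 27.1879/(4.82 × 16.852) = 4.82 + 0.334717 = 5.15472 m along the plane.
The resultant acts 2.2 + 0.334717 = 2.53472 m (along the plate) below the hinge at the top edge, so the moment about the hinge is M = F × 2.53472 = 816.754 × 2.53472 = 2070.24 kN·m.
A normal force at the bottom, 4.4 m from the hinge, must supply this moment: P = 2070.24/4.4 = 470.509 kN.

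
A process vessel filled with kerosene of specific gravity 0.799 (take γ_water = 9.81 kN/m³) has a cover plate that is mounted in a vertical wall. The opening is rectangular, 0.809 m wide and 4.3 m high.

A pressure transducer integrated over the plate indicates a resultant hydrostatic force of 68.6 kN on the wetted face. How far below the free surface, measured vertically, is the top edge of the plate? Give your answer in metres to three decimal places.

d_top ≈ 0.366 m

γ = 0.799 × 9.81 = 7.83819 kN/m³.
A = 0.809 × 4.3 = 3.4787 m².
From F = γ·h_c·A, the centroid depth is h_c = 68.6/(7.83819 × 3.4787) = 2.51589 m.
The centroid lies 4.3/2 = 2.15 m below the top edge, so the top edge sits at h_top = 2.51589 − 2.15 = 0.36589 m below the surface.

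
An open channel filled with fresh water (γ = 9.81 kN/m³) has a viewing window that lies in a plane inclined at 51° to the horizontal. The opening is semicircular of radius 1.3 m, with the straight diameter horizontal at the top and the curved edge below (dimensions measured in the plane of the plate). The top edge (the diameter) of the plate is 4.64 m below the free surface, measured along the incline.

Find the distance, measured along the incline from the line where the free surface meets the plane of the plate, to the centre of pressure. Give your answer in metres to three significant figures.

y_p = 5.21 m

γ = 9.81 kN/m³.
Let θ = 51° be the plate's angle to the horizontal; measure y along the incline from where the plane meets the free surface. Vertical depth h = y·sinθ with sinθ = 0.777146.
The centroid of a semicircle lies 4r/(3π) = 0.551737 m from the diameter, here below the top edge, so y_c = 4.64 + 0.551737 = 5.19174 m and h_c = 5.19174 × 0.777146 = 4.03474 m.
A = πr²/2 = π × 1.3²/2 = 2.65465 m².
Resultant F = γ·h_c·A = 9.81 × 4.03474 × 2.65465 = 105.073 kN.
I_c = (π/8 − 8/(9π))·r⁴ = 0.109757 × 1.3⁴ = 0.313477 m⁴.
Centre of pressure: y_p = y_c + I_c/(y_c·A) = 5.19174 + 0.313477/(5.19174 × 2.65465) = 5.19174 + 0.022745 = 5.21448 m along the plane.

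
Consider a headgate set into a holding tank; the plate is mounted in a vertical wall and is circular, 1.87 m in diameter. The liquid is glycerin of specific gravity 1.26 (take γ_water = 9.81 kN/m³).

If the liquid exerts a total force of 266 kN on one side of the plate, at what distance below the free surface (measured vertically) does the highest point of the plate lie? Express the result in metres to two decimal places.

γ = 1.26 × 9.81 = 12.3606 kN/m³.
A = π(0.935)² = 2.74646 m².
From F = γ·h_c·A, the centroid depth is h_c = 266/(12.3606 × 2.74646) = 7.83554 m.
The centroid is at the centre, 0.935 m below the top of the plate, so the highest point sits at h_top = 7.83554 − 0.935 = 6.90054 m below the surface.

d_top ≈ 6.90 m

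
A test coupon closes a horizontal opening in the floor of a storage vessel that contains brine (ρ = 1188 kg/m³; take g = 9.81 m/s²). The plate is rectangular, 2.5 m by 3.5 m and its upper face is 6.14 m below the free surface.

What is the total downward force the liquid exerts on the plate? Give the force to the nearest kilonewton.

γ = ρg = 1188 × 9.81 / 1000 = 11.65428 kN/m³.
The plate is horizontal, so pressure is uniform at p = γ·h = 11.65428 × 6.14 = 71.5573 kN/m².
A = 2.5 × 3.5 = 8.75 m².
F = p·A = 71.5573 × 8.75 = 626.126 kN.

F ≈ 626 kN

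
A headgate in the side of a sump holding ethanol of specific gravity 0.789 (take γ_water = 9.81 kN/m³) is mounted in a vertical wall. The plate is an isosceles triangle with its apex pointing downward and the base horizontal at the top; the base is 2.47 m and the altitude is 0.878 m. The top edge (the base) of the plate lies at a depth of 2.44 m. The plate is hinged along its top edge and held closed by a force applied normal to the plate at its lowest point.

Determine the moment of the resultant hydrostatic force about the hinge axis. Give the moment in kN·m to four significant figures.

M ≈ 7.072 kN·m

γ = 0.789 × 9.81 = 7.74009 kN/m³.
With the apex down, the centroid sits h/3 = 0.878/3 = 0.292667 m below the base (the top edge), so the centroid depth is h_c = 2.44 + 0.292667 = 2.73267 m.
A = ½ × 2.47 × 0.878 = 1.08433 m².
Resultant F = γ·h_c·A = 7.74009 × 2.73267 × 1.08433 = 22.9348 kN.
I_c = b·h³/36 = 2.47 × 0.878³/36 = 0.0464385 m⁴.
Centre of pressure: y_p = y_c + I_c/(y_c·A) = 2.73267 + 0.0464385/(2.73267 × 1.08433) = 2.73267 + 0.0156722 = 2.74834 m along the plane.
The resultant acts 0.292667 + 0.0156722 = 0.308339 m (along the plate) below the hinge at the top edge, so the moment about the hinge is M = F × 0.308339 = 22.9348 × 0.308339 = 7.07169 kN·m.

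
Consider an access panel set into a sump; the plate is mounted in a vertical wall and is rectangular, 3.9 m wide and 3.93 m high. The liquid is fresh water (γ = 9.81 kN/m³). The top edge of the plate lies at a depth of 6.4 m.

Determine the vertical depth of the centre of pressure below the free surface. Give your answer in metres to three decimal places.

h_p = 8.519 m

γ = 9.81 kN/m³.
The centroid lies 3.93/2 = 1.965 m below the top edge, so the centroid depth is h_c = 6.4 + 1.965 = 8.365 m.
A = 3.9 × 3.93 = 15.327 m².
Resultant F = γ·h_c·A = 9.81 × 8.365 × 15.327 = 1257.74 kN.
I_c = b·h³/12 = 3.9 × 3.93³/12 = 19.727 m⁴.
Centre of pressure: y_p = y_c + I_c/(y_c·A) = 8.365 + 19.727/(8.365 × 15.327) = 8.365 + 0.153864 = 8.51886 m along the plane.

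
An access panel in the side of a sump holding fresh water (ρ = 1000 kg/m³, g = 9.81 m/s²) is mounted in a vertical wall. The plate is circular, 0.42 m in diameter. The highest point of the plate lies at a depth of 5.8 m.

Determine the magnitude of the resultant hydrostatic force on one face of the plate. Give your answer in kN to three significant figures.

F ≈ 8.17 kN

γ = ρg = 1000 × 9.81 = 9810 N/m³ = 9.81 kN/m³.
The centroid is at the centre, 0.21 m below the top of the plate, so the centroid depth is h_c = 5.8 + 0.21 = 6.01 m.
A = π(0.21)² = 0.138544 m².
Resultant F = γ·h_c·A = 9.81 × 6.01 × 0.138544 = 8.16829 kN.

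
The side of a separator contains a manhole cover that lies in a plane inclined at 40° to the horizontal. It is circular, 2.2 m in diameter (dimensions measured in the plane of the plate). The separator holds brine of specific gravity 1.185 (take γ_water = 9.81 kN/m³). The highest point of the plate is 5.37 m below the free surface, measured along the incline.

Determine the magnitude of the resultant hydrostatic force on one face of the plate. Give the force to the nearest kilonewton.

F ≈ 184 kN

γ = 1.185 × 9.81 = 11.62485 kN/m³.
Let θ = 40° be the plate's angle to the horizontal; measure y along the incline from where the plane meets the free surface. Vertical depth h = y·sinθ with sinθ = 0.642788.
The centroid is at the centre, 1.1 m below the top of the plate, so y_c = 5.37 + 1.1 = 6.47 m and h_c = 6.47 × 0.642788 = 4.15884 m.
A = π(1.1)² = 3.80133 m².
Resultant F = γ·h_c·A = 11.62485 × 4.15884 × 3.80133 = 183.779 kN.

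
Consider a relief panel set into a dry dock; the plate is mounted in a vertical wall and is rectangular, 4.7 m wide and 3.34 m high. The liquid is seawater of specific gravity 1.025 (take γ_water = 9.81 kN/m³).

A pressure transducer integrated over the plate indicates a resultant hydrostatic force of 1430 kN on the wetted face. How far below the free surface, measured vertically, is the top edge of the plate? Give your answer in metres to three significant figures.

d_top ≈ 7.39 m

γ = 1.025 × 9.81 = 10.05525 kN/m³.
A = 4.7 × 3.34 = 15.698 m².
From F = γ·h_c·A, the centroid depth is h_c = 1430/(10.05525 × 15.698) = 9.05939 m.
The centroid lies 3.34/2 = 1.67 m below the top edge, so the top edge sits at h_top = 9.05939 − 1.67 = 7.38939 m below the surface.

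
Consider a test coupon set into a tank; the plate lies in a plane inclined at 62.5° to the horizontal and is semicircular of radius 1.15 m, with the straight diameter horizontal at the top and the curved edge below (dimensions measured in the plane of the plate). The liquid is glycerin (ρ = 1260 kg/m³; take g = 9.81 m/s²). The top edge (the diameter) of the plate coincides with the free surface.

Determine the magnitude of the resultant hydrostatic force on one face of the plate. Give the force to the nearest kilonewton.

F ≈ 11 kN

γ = ρg = 1260 × 9.81 / 1000 = 12.3606 kN/m³.
Let θ = 62.5° be the plate's angle to the horizontal; measure y along the incline from where the plane meets the free surface. Vertical depth h = y·sinθ with sinθ = 0.887011.
The centroid of a semicircle lies 4r/(3π) = 0.488075 m from the diameter, here below the top edge, so y_c = 0.488075 m and h_c = 0.488075 × 0.887011 = 0.432928 m.
A = πr²/2 = π × 1.15²/2 = 2.07738 m².
Resultant F = γ·h_c·A = 12.3606 × 0.432928 × 2.07738 = 11.1166 kN.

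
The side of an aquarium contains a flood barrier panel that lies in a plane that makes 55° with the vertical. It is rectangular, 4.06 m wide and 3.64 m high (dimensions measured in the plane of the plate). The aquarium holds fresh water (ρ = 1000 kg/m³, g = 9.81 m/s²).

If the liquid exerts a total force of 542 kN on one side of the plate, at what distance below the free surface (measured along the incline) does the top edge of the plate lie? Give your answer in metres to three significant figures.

y_top ≈ 4.70 m

γ = ρg = 1000 × 9.81 = 9810 N/m³ = 9.81 kN/m³.
A = 4.06 × 3.64 = 14.7784 m².
From F = γ·h_c·A, the centroid depth is h_c = 542/(9.81 × 14.7784) = 3.73855 m.
The plate makes 55° with the vertical, i.e. θ = 90° − 55° = 35° to the horizontal. Measuring y along the incline from the free-surface line, vertical depth h = y·sinθ with sinθ = 0.573576.
Along the incline, y_c = h_c/sinθ = 3.73855/0.573576 = 6.51797 m.
The centroid lies 3.64/2 = 1.82 m below the top edge, so the top edge sits at y_top = 6.51797 − 1.82 = 4.69797 m along the incline.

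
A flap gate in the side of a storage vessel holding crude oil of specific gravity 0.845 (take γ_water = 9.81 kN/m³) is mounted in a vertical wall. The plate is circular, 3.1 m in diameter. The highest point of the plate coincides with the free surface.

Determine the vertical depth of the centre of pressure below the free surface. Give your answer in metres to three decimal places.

γ = 0.845 × 9.81 = 8.28945 kN/m³.
The centroid is at the centre, 1.55 m below the top of the plate, so the centroid depth is h_c = 1.55 m.
A = π(1.55)² = 7.54768 m².
Resultant F = γ·h_c·A = 8.28945 × 1.55 × 7.54768 = 96.9775 kN.
I_c = πr⁴/4 = π × 1.55⁴/4 = 4.53332 m⁴.
Centre of pressure: y_p = y_c + I_c/(y_c·A) = 1.55 + 4.53332/(1.55 × 7.54768) = 1.55 + 0.3875 = 1.9375 m along the plane.

h_p = 1.938 m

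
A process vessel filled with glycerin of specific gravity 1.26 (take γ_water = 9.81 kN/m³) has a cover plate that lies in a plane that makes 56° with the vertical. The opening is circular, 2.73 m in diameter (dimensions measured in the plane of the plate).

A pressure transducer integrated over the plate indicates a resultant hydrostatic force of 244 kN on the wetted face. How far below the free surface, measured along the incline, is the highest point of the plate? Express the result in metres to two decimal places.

y_top ≈ 4.67 m

γ = 1.26 × 9.81 = 12.3606 kN/m³.
A = π(1.365)² = 5.85349 m².
From F = γ·h_c·A, the centroid depth is h_c = 244/(12.3606 × 5.85349) = 3.37237 m.
The plate makes 56° with the vertical, i.e. θ = 90° − 56° = 34° to the horizontal. Measuring y along the incline from the free-surface line, vertical depth h = y·sinθ with sinθ = 0.559193.
Along the incline, y_c = h_c/sinθ = 3.37237/0.559193 = 6.03078 m.
The centroid is at the centre, 1.365 m below the top of the plate, so the highest point sits at y_top = 6.03078 − 1.365 = 4.66578 m along the incline.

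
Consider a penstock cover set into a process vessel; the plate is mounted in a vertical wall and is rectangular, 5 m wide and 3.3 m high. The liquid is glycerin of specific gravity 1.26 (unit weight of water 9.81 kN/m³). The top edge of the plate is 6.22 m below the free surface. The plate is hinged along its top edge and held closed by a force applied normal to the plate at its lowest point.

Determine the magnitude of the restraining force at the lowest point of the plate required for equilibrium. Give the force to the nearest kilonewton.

P ≈ 859 kN

γ = 1.26 × 9.81 = 12.3606 kN/m³.
The centroid lies 3.3/2 = 1.65 m below the top edge, so the centroid depth is h_c = 6.22 + 1.65 = 7.87 m.
A = 5 × 3.3 = 16.5 m².
Resultant F = γ·h_c·A = 12.3606 × 7.87 × 16.5 = 1605.09 kN.
I_c = b·h³/12 = 5 × 3.3³/12 = 14.9738 m⁴.
Centre of pressure: y_p = y_c + I_c/(y_c·A) = 7.87 + 14.9738/(7.87 × 16.5) = 7.87 + 0.115312 = 7.98531 m along the plane.
The resultant acts 1.65 + 0.115312 = 1.76531 m (along the plate) below the hinge at the top edge, so the moment about the hinge is M = F × 1.76531 = 1605.09 × 1.76531 = 2833.48 kN·m.
A normal force at the bottom, 3.3 m from the hinge, must supply this moment: P = 2833.48/3.3 = 858.63 kN.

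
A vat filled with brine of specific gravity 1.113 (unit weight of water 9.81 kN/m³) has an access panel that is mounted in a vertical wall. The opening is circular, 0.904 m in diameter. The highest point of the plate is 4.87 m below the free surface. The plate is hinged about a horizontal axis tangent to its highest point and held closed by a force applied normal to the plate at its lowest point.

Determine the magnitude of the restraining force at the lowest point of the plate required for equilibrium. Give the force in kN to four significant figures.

P ≈ 19.04 kN

γ = 1.113 × 9.81 = 10.91853 kN/m³.
The centroid is at the centre, 0.452 m below the top of the plate, so the centroid depth is h_c = 4.87 + 0.452 = 5.322 m.
A = π(0.452)² = 0.64184 m².
Resultant F = γ·h_c·A = 10.91853 × 5.322 × 0.64184 = 37.2963 kN.
I_c = πr⁴/4 = π × 0.452⁴/4 = 0.0327826 m⁴.
Centre of pressure: y_p = y_c + I_c/(y_c·A) = 5.322 + 0.0327826/(5.322 × 0.64184) = 5.322 + 0.00959714 = 5.3316 m along the plane.
The resultant acts 0.452 + 0.00959714 = 0.461597 m (along the plate) below the hinge at the top edge, so the moment about the hinge is M = F × 0.461597 = 37.2963 × 0.461597 = 17.2159 kN·m.
A normal force at the bottom, 0.904 m from the hinge, must supply this moment: P = 17.2159/0.904 = 19.0441 kN.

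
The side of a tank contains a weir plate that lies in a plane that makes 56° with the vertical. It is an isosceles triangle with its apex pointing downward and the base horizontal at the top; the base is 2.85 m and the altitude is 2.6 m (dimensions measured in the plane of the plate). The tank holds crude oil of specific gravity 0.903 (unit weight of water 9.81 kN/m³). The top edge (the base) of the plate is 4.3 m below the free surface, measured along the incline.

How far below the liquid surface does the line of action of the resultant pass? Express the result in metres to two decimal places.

h_p = 2.93 m

γ = 0.903 × 9.81 = 8.85843 kN/m³.
The plate makes 56° with the vertical, i.e. θ = 90° − 56° = 34° to the horizontal. Measuring y along the incline from the free-surface line, vertical depth h = y·sinθ with sinθ = 0.559193.
With the apex down, the centroid sits h/3 = 2.6/3 = 0.866667 m below the base (the top edge), so y_c = 4.3 + 0.866667 = 5.16667 m and h_c = 5.16667 × 0.559193 = 2.88917 m.
A = ½ × 2.85 × 2.6 = 3.705 m².
Resultant F = γ·h_c·A = 8.85843 × 2.88917 × 3.705 = 94.824 kN.
I_c = b·h³/36 = 2.85 × 2.6³/36 = 1.39143 m⁴.
Centre of pressure: y_p = y_c + I_c/(y_c·A) = 5.16667 + 1.39143/(5.16667 × 3.705) = 5.16667 + 0.072688 = 5.23936 m along the plane.
Vertically, h_p = y_p·sinθ = 5.23936 × 0.559193 = 2.92981 m.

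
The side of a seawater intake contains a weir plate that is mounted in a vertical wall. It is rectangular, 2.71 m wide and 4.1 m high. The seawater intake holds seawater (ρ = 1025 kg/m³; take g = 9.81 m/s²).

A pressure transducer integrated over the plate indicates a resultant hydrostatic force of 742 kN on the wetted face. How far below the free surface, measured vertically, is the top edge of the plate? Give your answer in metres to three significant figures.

γ = ρg = 1025 × 9.81 / 1000 = 10.05525 kN/m³.
A = 2.71 × 4.1 = 11.111 m².
From F = γ·h_c·A, the centroid depth is h_c = 742/(10.05525 × 11.111) = 6.64137 m.
The centroid lies 4.1/2 = 2.05 m below the top edge, so the top edge sits at h_top = 6.64137 − 2.05 = 4.59137 m below the surface.

d_top ≈ 4.59 m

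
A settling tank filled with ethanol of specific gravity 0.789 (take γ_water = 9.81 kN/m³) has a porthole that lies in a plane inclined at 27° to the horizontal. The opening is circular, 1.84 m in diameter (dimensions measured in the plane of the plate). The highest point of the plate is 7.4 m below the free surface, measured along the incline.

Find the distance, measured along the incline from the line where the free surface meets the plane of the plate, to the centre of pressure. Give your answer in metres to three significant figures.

γ = 0.789 × 9.81 = 7.74009 kN/m³.
Let θ = 27° be the plate's angle to the horizontal; measure y along the incline from where the plane meets the free surface. Vertical depth h = y·sinθ with sinθ = 0.453990.
The centroid is at the centre, 0.92 m below the top of the plate, so y_c = 7.4 + 0.92 = 8.32 m and h_c = 8.32 × 0.453990 = 3.7772 m.
A = π(0.92)² = 2.65904 m².
Resultant F = γ·h_c·A = 7.74009 × 3.7772 × 2.65904 = 77.7393 kN.
I_c = πr⁴/4 = π × 0.92⁴/4 = 0.562654 m⁴.
Centre of pressure: y_p = y_c + I_c/(y_c·A) = 8.32 + 0.562654/(8.32 × 2.65904) = 8.32 + 0.0254327 = 8.34543 m along the plane.

y_p = 8.35 m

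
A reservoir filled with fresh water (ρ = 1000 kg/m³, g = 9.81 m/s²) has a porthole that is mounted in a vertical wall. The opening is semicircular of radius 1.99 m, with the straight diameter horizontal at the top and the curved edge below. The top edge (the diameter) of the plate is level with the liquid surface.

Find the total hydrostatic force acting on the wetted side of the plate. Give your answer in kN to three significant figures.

γ = ρg = 1000 × 9.81 = 9810 N/m³ = 9.81 kN/m³.
The centroid of a semicircle lies 4r/(3π) = 0.844582 m from the diameter, here below the top edge, so the centroid depth is h_c = 0.844582 m.
A = πr²/2 = π × 1.99²/2 = 6.22051 m².
Resultant F = γ·h_c·A = 9.81 × 0.844582 × 6.22051 = 51.5391 kN.

F ≈ 51.5 kN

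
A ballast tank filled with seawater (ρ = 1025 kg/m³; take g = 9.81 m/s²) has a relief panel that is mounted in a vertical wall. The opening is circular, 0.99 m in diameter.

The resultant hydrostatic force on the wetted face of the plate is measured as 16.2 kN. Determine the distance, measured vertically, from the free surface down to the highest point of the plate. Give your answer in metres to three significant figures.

γ = ρg = 1025 × 9.81 / 1000 = 10.05525 kN/m³.
A = π(0.495)² = 0.769769 m².
From F = γ·h_c·A, the centroid depth is h_c = 16.2/(10.05525 × 0.769769) = 2.09296 m.
The centroid is at the centre, 0.495 m below the top of the plate, so the highest point sits at h_top = 2.09296 − 0.495 = 1.59796 m below the surface.

d_top ≈ 1.60 m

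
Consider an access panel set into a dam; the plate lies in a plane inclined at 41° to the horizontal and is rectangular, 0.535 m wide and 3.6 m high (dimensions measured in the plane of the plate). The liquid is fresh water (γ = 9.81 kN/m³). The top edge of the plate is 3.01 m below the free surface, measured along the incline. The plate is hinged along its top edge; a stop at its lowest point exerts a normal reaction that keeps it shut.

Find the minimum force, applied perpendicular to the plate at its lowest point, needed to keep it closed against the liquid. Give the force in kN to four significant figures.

γ = 9.81 kN/m³.
Let θ = 41° be the plate's angle to the horizontal; measure y along the incline from where the plane meets the free surface. Vertical depth h = y·sinθ with sinθ = 0.656059.
The centroid lies 3.6/2 = 1.8 m below the top edge, so y_c = 3.01 + 1.8 = 4.81 m and h_c = 4.81 × 0.656059 = 3.15564 m.
A = 0.535 × 3.6 = 1.926 m².
Resultant F = γ·h_c·A = 9.81 × 3.15564 × 1.926 = 59.6229 kN.
I_c = b·h³/12 = 0.535 × 3.6³/12 = 2.08008 m⁴.
Centre of pressure: y_p = y_c + I_c/(y_c·A) = 4.81 + 2.08008/(4.81 × 1.926) = 4.81 + 0.224532 = 5.03453 m along the plane.
The resultant acts 1.8 + 0.224532 = 2.02453 m (along the plate) below the hinge at the top edge, so the moment about the hinge is M = F × 2.02453 = 59.6229 × 2.02453 = 120.708 kN·m.
A normal force at the bottom, 3.6 m from the hinge, must supply this moment: P = 120.708/3.6 = 33.53 kN.

P ≈ 33.53 kN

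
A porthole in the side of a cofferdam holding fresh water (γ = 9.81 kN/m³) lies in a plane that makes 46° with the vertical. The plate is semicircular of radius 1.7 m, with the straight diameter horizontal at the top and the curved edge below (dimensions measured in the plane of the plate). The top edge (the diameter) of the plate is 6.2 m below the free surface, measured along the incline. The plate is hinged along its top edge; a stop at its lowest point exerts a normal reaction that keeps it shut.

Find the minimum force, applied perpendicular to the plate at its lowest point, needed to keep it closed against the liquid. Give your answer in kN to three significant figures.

γ = 9.81 kN/m³.
The plate makes 46° with the vertical, i.e. θ = 90° − 46° = 44° to the horizontal. Measuring y along the incline from the free-surface line, vertical depth h = y·sinθ with sinθ = 0.694658.
The centroid of a semicircle lies 4r/(3π) = 0.721502 m from the diameter, here below the top edge, so y_c = 6.2 + 0.721502 = 6.9215 m and h_c = 6.9215 × 0.694658 = 4.80808 m.
A = πr²/2 = π × 1.7²/2 = 4.5396 m².
Resultant F = γ·h_c·A = 9.81 × 4.80808 × 4.5396 = 214.121 kN.
I_c = (π/8 − 8/(9π))·r⁴ = 0.109757 × 1.7⁴ = 0.916701 m⁴.
Centre of pressure: y_p = y_c + I_c/(y_c·A) = 6.9215 + 0.916701/(6.9215 × 4.5396) = 6.9215 + 0.0291749 = 6.95067 m along the plane.
The resultant acts 0.721502 + 0.0291749 = 0.750677 m (along the plate) below the hinge at the top edge, so the moment about the hinge is M = F × 0.750677 = 214.121 × 0.750677 = 160.736 kN·m.
A normal force at the bottom, 1.7 m from the hinge, must supply this moment: P = 160.736/1.7 = 94.5506 kN.

P ≈ 94.6 kN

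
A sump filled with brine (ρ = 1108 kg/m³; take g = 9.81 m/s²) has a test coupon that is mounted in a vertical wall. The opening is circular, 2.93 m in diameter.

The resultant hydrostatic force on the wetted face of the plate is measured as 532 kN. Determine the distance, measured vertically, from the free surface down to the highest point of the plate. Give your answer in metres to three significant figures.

γ = ρg = 1108 × 9.81 / 1000 = 10.86948 kN/m³.
A = π(1.465)² = 6.74256 m².
From F = γ·h_c·A, the centroid depth is h_c = 532/(10.86948 × 6.74256) = 7.25902 m.
The centroid is at the centre, 1.465 m below the top of the plate, so the highest point sits at h_top = 7.25902 − 1.465 = 5.79402 m below the surface.

d_top ≈ 5.79 m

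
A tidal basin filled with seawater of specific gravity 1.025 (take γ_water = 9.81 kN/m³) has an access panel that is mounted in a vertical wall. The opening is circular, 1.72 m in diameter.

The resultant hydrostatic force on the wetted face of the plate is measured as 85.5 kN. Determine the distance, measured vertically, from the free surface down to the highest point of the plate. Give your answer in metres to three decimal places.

d_top ≈ 2.800 m

γ = 1.025 × 9.81 = 10.05525 kN/m³.
A = π(0.86)² = 2.32352 m².
From F = γ·h_c·A, the centroid depth is h_c = 85.5/(10.05525 × 2.32352) = 3.65954 m.
The centroid is at the centre, 0.86 m below the top of the plate, so the highest point sits at h_top = 3.65954 − 0.86 = 2.79954 m below the surface.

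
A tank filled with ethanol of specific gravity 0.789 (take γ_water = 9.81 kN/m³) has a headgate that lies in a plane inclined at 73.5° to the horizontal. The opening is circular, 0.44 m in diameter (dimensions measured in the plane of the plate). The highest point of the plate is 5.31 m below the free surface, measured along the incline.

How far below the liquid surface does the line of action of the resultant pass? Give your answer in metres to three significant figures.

h_p = 5.30 m

γ = 0.789 × 9.81 = 7.74009 kN/m³.
Let θ = 73.5° be the plate's angle to the horizontal; measure y along the incline from where the plane meets the free surface. Vertical depth h = y·sinθ with sinθ = 0.958820.
The centroid is at the centre, 0.22 m below the top of the plate, so y_c = 5.31 + 0.22 = 5.53 m and h_c = 5.53 × 0.958820 = 5.30227 m.
A = π(0.22)² = 0.152053 m².
Resultant F = γ·h_c·A = 7.74009 × 5.30227 × 0.152053 = 6.24026 kN.
I_c = πr⁴/4 = π × 0.22⁴/4 = 0.00183984 m⁴.
Centre of pressure: y_p = y_c + I_c/(y_c·A) = 5.53 + 0.00183984/(5.53 × 0.152053) = 5.53 + 0.00218806 = 5.53219 m along the plane.
Vertically, h_p = y_p·sinθ = 5.53219 × 0.958820 = 5.30437 m.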